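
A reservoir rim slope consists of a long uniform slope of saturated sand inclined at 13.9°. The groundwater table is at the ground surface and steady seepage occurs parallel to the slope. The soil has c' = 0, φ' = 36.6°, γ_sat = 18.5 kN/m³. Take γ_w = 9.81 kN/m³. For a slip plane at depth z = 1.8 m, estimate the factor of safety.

FS = 1.41

With seepage parallel to the slope and the water table at the surface, the effective normal stress on the slip plane uses the buoyant unit weight γ' = γ_sat − γ_w while the driving shear stress uses γ_sat:
FS = [c' + γ' z cos²β tanφ'] / [γ_sat z sinβ cosβ]
(For c' = 0 this reduces to FS = (γ'/γ_sat)·tanφ'/tanβ.)
γ' = 18.5 − 9.81 = 8.69 kN/m³
Numerator = 0.0 + 8.69·1.8·cos²13.9°·tan36.6° = 0.0 + 8.69·1.8·0.9423·0.7427 = 10.946 kPa
Denominator = 18.5·1.8·sin13.9°·cos13.9° = 18.5·1.8·0.2402·0.9707 = 7.765 kPa
FS = 10.946 / 7.765 = 1.410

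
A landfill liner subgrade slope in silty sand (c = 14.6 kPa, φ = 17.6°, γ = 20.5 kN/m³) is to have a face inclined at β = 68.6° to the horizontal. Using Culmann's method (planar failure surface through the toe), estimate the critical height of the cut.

H_c = 6.82 m

Culmann's analysis gives the critical failure plane at α_cr = (β + φ)/2 = (68.6 + 17.6)/2 = 43.1°, and the critical height
H_c = (4c/γ) · sinβ cosφ / [1 − cos(β − φ)]
    = (4·14.6/20.5) · sin68.6°·cos17.6° / [1 − cos(51.0°)]
    = 2.849 · 0.9311·0.9532 / [1 − 0.6293]
    = 2.849 · 0.8875 / 0.3707
    = 6.82 m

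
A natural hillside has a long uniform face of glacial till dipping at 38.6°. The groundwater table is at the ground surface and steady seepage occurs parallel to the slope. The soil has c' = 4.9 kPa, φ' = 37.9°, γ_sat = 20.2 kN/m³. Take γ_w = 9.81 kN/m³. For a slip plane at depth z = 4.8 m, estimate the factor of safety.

With seepage parallel to the slope and the water table at the surface, the effective normal stress on the slip plane uses the buoyant unit weight γ' = γ_sat − γ_w while the driving shear stress uses γ_sat:
FS = [c' + γ' z cos²β tanφ'] / [γ_sat z sinβ cosβ]
γ' = 20.2 − 9.81 = 10.39 kN/m³
Numerator = 4.9 + 10.39·4.8·cos²38.6°·tan37.9° = 4.9 + 10.39·4.8·0.6108·0.7785 = 28.613 kPa
Denominator = 20.2·4.8·sin38.6°·cos38.6° = 20.2·4.8·0.6239·0.7815 = 47.275 kPa
FS = 28.613 / 47.275 = 0.605

FS = 0.61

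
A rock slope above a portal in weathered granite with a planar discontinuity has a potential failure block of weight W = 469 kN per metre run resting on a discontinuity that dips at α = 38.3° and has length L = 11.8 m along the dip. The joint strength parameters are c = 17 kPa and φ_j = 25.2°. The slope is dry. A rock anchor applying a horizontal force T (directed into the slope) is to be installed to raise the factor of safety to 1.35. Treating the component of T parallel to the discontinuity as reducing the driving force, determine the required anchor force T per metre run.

Resolving forces along and normal to the sliding plane, with the horizontal anchor force T adding T·sinα to the effective normal force and T·cosα acting up the plane against the driving force:
FS = [cL + (W cosα + T sinα) tanφ_j] / [W sinα − T cosα]
Without the anchor: N' = 368.1 kN/m, driving T_d = 290.7 kN/m, resisting R = 17·11.8 + 368.1·tan25.2° = 373.8 kN/m, FS = 1.29.
Setting FS = 1.35 and solving for T:
1.35·(290.7 − T cos38.3°) = 373.8 + T sin38.3°·tan25.2°
T·(sin38.3°·tan25.2° + 1.35·cos38.3°) = 1.35·290.7 − 373.8
T·(0.6198·0.4706 + 1.35·0.7848) = 392.4 − 373.8 = 18.6
T·1.3511 = 18.6
T = 13.8 kN/m

T = 14 kN/m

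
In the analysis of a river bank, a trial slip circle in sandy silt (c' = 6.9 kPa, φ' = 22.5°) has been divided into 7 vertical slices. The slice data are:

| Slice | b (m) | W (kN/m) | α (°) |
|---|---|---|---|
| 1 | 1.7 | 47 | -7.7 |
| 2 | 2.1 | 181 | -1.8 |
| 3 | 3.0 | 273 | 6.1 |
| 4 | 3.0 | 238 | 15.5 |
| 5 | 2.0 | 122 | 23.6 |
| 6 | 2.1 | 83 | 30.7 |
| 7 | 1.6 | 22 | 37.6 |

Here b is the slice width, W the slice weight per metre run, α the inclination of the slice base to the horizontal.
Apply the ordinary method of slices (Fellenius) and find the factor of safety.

Ordinary method of slices: FS = Σ[c'·Δl_i + (W_i cosα_i)·tanφ'] / Σ W_i sinα_i, with Δl_i = b_i / cosα_i.
Slice 1: Δl = 1.7/cos(-7.7°) = 1.715 m; N'_1 = 47·cos(-7.7°) = 46.6; c'Δl = 11.84; W sinα = -6.3
Slice 2: Δl = 2.1/cos(-1.8°) = 2.101 m; N'_2 = 181·cos(-1.8°) = 180.9; c'Δl = 14.50; W sinα = -5.7
Slice 3: Δl = 3.0/cos6.1° = 3.017 m; N'_3 = 273·cos6.1° = 271.5; c'Δl = 20.82; W sinα = 29.0
Slice 4: Δl = 3.0/cos15.5° = 3.113 m; N'_4 = 238·cos15.5° = 229.3; c'Δl = 21.48; W sinα = 63.6
Slice 5: Δl = 2.0/cos23.6° = 2.183 m; N'_5 = 122·cos23.6° = 111.8; c'Δl = 15.06; W sinα = 48.8
Slice 6: Δl = 2.1/cos30.7° = 2.442 m; N'_6 = 83·cos30.7° = 71.4; c'Δl = 16.85; W sinα = 42.4
Slice 7: Δl = 1.6/cos37.6° = 2.019 m; N'_7 = 22·cos37.6° = 17.4; c'Δl = 13.93; W sinα = 13.4
Σc'Δl = 114.5 kN/m; ΣN' = 928.9 kN/m; ΣW sinα = 185.3 kN/m
Resisting = 114.5 + 928.9·tan22.5° = 114.5 + 384.8 = 499.2 kN/m
FS = 499.2 / 185.3 = 2.695

FS = 2.69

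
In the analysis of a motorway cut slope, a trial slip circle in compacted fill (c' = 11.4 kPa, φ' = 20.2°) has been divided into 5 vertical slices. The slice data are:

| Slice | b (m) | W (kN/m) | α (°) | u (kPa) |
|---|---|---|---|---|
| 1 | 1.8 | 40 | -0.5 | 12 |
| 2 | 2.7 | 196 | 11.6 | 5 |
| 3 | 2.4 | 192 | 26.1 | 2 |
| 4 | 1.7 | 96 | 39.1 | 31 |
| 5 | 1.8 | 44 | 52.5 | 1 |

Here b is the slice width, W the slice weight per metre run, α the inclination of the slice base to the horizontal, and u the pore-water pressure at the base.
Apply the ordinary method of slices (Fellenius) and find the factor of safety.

FS = 1.31

Ordinary method of slices: FS = Σ[c'·Δl_i + (W_i cosα_i − u_i·Δl_i)·tanφ'] / Σ W_i sinα_i, with Δl_i = b_i / cosα_i.
Slice 1: Δl = 1.8/cos(-0.5°) = 1.800 m; N'_1 = 40·cos(-0.5°) − 12·1.800 = 18.4; c'Δl = 20.52; W sinα = -0.3
Slice 2: Δl = 2.7/cos11.6° = 2.756 m; N'_2 = 196·cos11.6° − 5·2.756 = 178.2; c'Δl = 31.42; W sinα = 39.4
Slice 3: Δl = 2.4/cos26.1° = 2.673 m; N'_3 = 192·cos26.1° − 2·2.673 = 167.1; c'Δl = 30.47; W sinα = 84.5
Slice 4: Δl = 1.7/cos39.1° = 2.191 m; N'_4 = 96·cos39.1° − 31·2.191 = 6.6; c'Δl = 24.97; W sinα = 60.5
Slice 5: Δl = 1.8/cos52.5° = 2.957 m; N'_5 = 44·cos52.5° − 1·2.957 = 23.8; c'Δl = 33.71; W sinα = 34.9
Σc'Δl = 141.1 kN/m; ΣN' = 394.1 kN/m; ΣW sinα = 219.0 kN/m
Resisting = 141.1 + 394.1·tan20.2° = 141.1 + 145.0 = 286.1 kN/m
FS = 286.1 / 219.0 = 1.306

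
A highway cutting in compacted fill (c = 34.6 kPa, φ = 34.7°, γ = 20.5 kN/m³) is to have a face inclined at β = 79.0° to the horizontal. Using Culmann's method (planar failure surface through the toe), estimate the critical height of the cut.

Culmann's analysis gives the critical failure plane at α_cr = (β + φ)/2 = (79.0 + 34.7)/2 = 56.9°, and the critical height
H_c = (4c/γ) · sinβ cosφ / [1 − cos(β − φ)]
    = (4·34.6/20.5) · sin79.0°·cos34.7° / [1 − cos(44.3°)]
    = 6.751 · 0.9816·0.8221 / [1 − 0.7157]
    = 6.751 · 0.8070 / 0.2843
    = 19.16 m

H_c = 19.16 m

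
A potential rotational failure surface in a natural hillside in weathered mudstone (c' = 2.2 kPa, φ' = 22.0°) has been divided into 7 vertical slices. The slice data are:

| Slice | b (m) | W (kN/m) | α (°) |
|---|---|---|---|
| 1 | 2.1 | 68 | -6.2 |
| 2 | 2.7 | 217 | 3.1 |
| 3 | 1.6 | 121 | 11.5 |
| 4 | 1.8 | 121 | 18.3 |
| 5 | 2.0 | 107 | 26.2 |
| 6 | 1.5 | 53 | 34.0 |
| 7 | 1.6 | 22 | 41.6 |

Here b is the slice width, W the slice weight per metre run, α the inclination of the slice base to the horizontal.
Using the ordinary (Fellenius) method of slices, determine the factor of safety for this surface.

Ordinary method of slices: FS = Σ[c'·Δl_i + (W_i cosα_i)·tanφ'] / Σ W_i sinα_i, with Δl_i = b_i / cosα_i.
Slice 1: Δl = 2.1/cos(-6.2°) = 2.112 m; N'_1 = 68·cos(-6.2°) = 67.6; c'Δl = 4.65; W sinα = -7.3
Slice 2: Δl = 2.7/cos3.1° = 2.704 m; N'_2 = 217·cos3.1° = 216.7; c'Δl = 5.95; W sinα = 11.7
Slice 3: Δl = 1.6/cos11.5° = 1.633 m; N'_3 = 121·cos11.5° = 118.6; c'Δl = 3.59; W sinα = 24.1
Slice 4: Δl = 1.8/cos18.3° = 1.896 m; N'_4 = 121·cos18.3° = 114.9; c'Δl = 4.17; W sinα = 38.0
Slice 5: Δl = 2.0/cos26.2° = 2.229 m; N'_5 = 107·cos26.2° = 96.0; c'Δl = 4.90; W sinα = 47.2
Slice 6: Δl = 1.5/cos34.0° = 1.809 m; N'_6 = 53·cos34.0° = 43.9; c'Δl = 3.98; W sinα = 29.6
Slice 7: Δl = 1.6/cos41.6° = 2.140 m; N'_7 = 22·cos41.6° = 16.5; c'Δl = 4.71; W sinα = 14.6
Σc'Δl = 32.0 kN/m; ΣN' = 674.1 kN/m; ΣW sinα = 158.0 kN/m
Resisting = 32.0 + 674.1·tan22.0° = 32.0 + 272.4 = 304.3 kN/m
FS = 304.3 / 158.0 = 1.926

FS = 1.93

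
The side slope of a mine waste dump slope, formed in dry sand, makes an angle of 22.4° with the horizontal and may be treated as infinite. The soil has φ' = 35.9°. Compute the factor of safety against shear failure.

FS = 1.76

For a dry cohesionless infinite slope the factor of safety is FS = tanφ' / tanβ.
FS = tan35.9° / tan22.4° = 0.7239 / 0.4122 = 1.756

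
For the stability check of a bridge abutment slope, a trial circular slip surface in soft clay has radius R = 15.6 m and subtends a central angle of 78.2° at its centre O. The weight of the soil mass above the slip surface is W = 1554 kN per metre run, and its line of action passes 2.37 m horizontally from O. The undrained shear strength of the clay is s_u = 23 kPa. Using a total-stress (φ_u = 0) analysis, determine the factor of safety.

Taking moments about the centre O, the resisting moment is provided by the undrained shear strength acting along the arc:
Arc length L_a = R·θ = 15.6·(78.2°·π/180) = 15.6·1.3648 = 21.29 m
M_R = s_u·L_a·R = 23·21.29·15.6 = 7639.4 kN·m/m
M_D = W·d = 1554·2.37 = 3683.0 kN·m/m
FS = M_R / M_D = 7639.4 / 3683.0 = 2.074

FS = 2.07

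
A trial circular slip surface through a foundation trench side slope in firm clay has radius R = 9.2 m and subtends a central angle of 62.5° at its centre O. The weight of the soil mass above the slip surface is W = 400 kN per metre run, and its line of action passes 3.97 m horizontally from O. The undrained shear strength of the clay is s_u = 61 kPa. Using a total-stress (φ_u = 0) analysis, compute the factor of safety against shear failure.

Taking moments about the centre O, the resisting moment is provided by the undrained shear strength acting along the arc:
Arc length L_a = R·θ = 9.2·(62.5°·π/180) = 9.2·1.0908 = 10.04 m
M_R = s_u·L_a·R = 61·10.04·9.2 = 5632.0 kN·m/m
M_D = W·d = 400·3.97 = 1588.0 kN·m/m
FS = M_R / M_D = 5632.0 / 1588.0 = 3.547

FS = 3.55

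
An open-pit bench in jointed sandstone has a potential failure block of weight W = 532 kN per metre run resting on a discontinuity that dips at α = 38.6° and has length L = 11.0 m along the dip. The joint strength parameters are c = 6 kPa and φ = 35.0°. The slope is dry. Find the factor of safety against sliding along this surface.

Resolving the block weight along and normal to the plane and applying the Mohr–Coulomb strength on the joint:
N' = W cosα = 532·cos38.6° = 415.8 kN/m
Driving force T = W sinα = 532·sin38.6° = 331.9 kN/m
Resisting force R = c·L + N'·tanφ = 6·11.0 + 415.8·tan35.0° = 66.0 + 291.1 = 357.1 kN/m
FS = R / T = 357.1 / 331.9 = 1.076

FS = 1.08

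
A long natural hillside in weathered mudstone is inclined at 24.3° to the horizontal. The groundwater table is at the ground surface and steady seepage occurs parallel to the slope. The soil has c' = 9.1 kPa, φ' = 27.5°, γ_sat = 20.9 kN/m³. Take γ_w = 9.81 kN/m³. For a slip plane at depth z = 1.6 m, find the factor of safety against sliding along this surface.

With seepage parallel to the slope and the water table at the surface, the effective normal stress on the slip plane uses the buoyant unit weight γ' = γ_sat − γ_w while the driving shear stress uses γ_sat:
FS = [c' + γ' z cos²β tanφ'] / [γ_sat z sinβ cosβ]
γ' = 20.9 − 9.81 = 11.09 kN/m³
Numerator = 9.1 + 11.09·1.6·cos²24.3°·tan27.5° = 9.1 + 11.09·1.6·0.8307·0.5206 = 16.773 kPa
Denominator = 20.9·1.6·sin24.3°·cos24.3° = 20.9·1.6·0.4115·0.9114 = 12.542 kPa
FS = 16.773 / 12.542 = 1.337

FS = 1.34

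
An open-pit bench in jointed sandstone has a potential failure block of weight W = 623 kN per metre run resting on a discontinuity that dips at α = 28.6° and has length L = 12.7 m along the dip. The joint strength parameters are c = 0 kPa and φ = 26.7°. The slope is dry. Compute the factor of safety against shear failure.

Resolving the block weight along and normal to the plane and applying the Mohr–Coulomb strength on the joint:
N' = W cosα = 623·cos28.6° = 547.0 kN/m
Driving force T = W sinα = 623·sin28.6° = 298.2 kN/m
Resisting force R = c·L + N'·tanφ = 0·12.7 + 547.0·tan26.7° = 0.0 + 275.1 = 275.1 kN/m
FS = R / T = 275.1 / 298.2 = 0.922

FS = 0.92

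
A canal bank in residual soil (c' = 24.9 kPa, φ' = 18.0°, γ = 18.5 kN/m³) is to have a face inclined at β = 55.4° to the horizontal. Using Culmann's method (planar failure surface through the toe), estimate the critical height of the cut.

H_c = 20.50 m

Culmann's analysis gives the critical failure plane at α_cr = (β + φ')/2 = (55.4 + 18.0)/2 = 36.7°, and the critical height
H_c = (4c'/γ) · sinβ cosφ' / [1 − cos(β − φ')]
    = (4·24.9/18.5) · sin55.4°·cos18.0° / [1 − cos(37.4°)]
    = 5.384 · 0.8231·0.9511 / [1 − 0.7944]
    = 5.384 · 0.7828 / 0.2056
    = 20.50 m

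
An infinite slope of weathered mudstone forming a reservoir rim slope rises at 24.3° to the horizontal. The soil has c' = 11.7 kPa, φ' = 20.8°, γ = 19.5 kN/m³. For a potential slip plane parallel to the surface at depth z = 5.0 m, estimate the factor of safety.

FS = 1.16

For an infinite slope with a slip plane parallel to the surface (no pore pressure): FS = [c' + γz cos²β tanφ'] / [γz sinβ cosβ].
γz = 19.5·5.0 = 97.50 kN/m²
Numerator = 11.7 + 97.50·cos²24.3°·tan20.8° = 11.7 + 97.50·0.8307·0.3799 = 42.465 kPa
Denominator = 97.50·sin24.3°·cos24.3° = 97.50·0.4115·0.9114 = 36.568 kPa
FS = 42.465 / 36.568 = 1.161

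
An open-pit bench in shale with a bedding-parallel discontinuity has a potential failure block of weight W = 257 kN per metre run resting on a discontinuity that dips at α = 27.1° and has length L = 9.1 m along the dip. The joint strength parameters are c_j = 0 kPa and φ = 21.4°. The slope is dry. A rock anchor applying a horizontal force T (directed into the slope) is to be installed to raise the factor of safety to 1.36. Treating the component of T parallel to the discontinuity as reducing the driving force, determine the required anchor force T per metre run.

Resolving forces along and normal to the sliding plane, with the horizontal anchor force T adding T·sinα to the effective normal force and T·cosα acting up the plane against the driving force:
FS = [c_jL + (W cosα + T sinα) tanφ] / [W sinα − T cosα]
Without the anchor: N' = 228.8 kN/m, driving T_d = 117.1 kN/m, resisting R = 0·9.1 + 228.8·tan21.4° = 89.7 kN/m, FS = 0.77.
Setting FS = 1.36 and solving for T:
1.36·(117.1 − T cos27.1°) = 89.7 + T sin27.1°·tan21.4°
T·(sin27.1°·tan21.4° + 1.36·cos27.1°) = 1.36·117.1 − 89.7
T·(0.4555·0.3919 + 1.36·0.8902) = 159.2 − 89.7 = 69.6
T·1.3892 = 69.6
T = 50.1 kN/m

T = 50 kN/m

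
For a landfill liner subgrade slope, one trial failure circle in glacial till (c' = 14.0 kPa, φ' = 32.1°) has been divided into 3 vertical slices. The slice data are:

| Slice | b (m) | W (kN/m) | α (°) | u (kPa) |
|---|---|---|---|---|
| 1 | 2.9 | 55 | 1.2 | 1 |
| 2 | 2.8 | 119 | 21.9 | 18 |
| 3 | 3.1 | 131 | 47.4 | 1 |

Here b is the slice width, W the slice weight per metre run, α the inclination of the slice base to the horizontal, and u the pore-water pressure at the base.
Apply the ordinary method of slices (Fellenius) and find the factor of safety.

Ordinary method of slices: FS = Σ[c'·Δl_i + (W_i cosα_i − u_i·Δl_i)·tanφ'] / Σ W_i sinα_i, with Δl_i = b_i / cosα_i.
Slice 1: Δl = 2.9/cos1.2° = 2.901 m; N'_1 = 55·cos1.2° − 1·2.901 = 52.1; c'Δl = 40.61; W sinα = 1.2
Slice 2: Δl = 2.8/cos21.9° = 3.018 m; N'_2 = 119·cos21.9° − 18·3.018 = 56.1; c'Δl = 42.25; W sinα = 44.4
Slice 3: Δl = 3.1/cos47.4° = 4.580 m; N'_3 = 131·cos47.4° − 1·4.580 = 84.1; c'Δl = 64.12; W sinα = 96.4
Σc'Δl = 147.0 kN/m; ΣN' = 192.3 kN/m; ΣW sinα = 142.0 kN/m
Resisting = 147.0 + 192.3·tan32.1° = 147.0 + 120.6 = 267.6 kN/m
FS = 267.6 / 142.0 = 1.885

FS = 1.88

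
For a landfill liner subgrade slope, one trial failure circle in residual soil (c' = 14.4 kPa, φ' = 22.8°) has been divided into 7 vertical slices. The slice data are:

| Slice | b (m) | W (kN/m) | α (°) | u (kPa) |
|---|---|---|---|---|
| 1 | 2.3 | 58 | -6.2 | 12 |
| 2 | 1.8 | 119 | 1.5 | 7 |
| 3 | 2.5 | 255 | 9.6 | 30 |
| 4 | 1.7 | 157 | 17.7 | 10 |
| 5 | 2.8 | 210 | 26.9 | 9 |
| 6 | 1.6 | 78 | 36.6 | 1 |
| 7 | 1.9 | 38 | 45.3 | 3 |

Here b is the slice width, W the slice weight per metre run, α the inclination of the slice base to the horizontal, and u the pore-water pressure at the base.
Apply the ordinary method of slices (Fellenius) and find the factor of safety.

FS = 2.04

Ordinary method of slices: FS = Σ[c'·Δl_i + (W_i cosα_i − u_i·Δl_i)·tanφ'] / Σ W_i sinα_i, with Δl_i = b_i / cosα_i.
Slice 1: Δl = 2.3/cos(-6.2°) = 2.314 m; N'_1 = 58·cos(-6.2°) − 12·2.314 = 29.9; c'Δl = 33.31; W sinα = -6.3
Slice 2: Δl = 1.8/cos1.5° = 1.801 m; N'_2 = 119·cos1.5° − 7·1.801 = 106.4; c'Δl = 25.93; W sinα = 3.1
Slice 3: Δl = 2.5/cos9.6° = 2.536 m; N'_3 = 255·cos9.6° − 30·2.536 = 175.4; c'Δl = 36.51; W sinα = 42.5
Slice 4: Δl = 1.7/cos17.7° = 1.784 m; N'_4 = 157·cos17.7° − 10·1.784 = 131.7; c'Δl = 25.70; W sinα = 47.7
Slice 5: Δl = 2.8/cos26.9° = 3.140 m; N'_5 = 210·cos26.9° − 9·3.140 = 159.0; c'Δl = 45.21; W sinα = 95.0
Slice 6: Δl = 1.6/cos36.6° = 1.993 m; N'_6 = 78·cos36.6° − 1·1.993 = 60.6; c'Δl = 28.70; W sinα = 46.5
Slice 7: Δl = 1.9/cos45.3° = 2.701 m; N'_7 = 38·cos45.3° − 3·2.701 = 18.6; c'Δl = 38.90; W sinα = 27.0
Σc'Δl = 234.3 kN/m; ΣN' = 681.6 kN/m; ΣW sinα = 255.6 kN/m
Resisting = 234.3 + 681.6·tan22.8° = 234.3 + 286.5 = 520.8 kN/m
FS = 520.8 / 255.6 = 2.037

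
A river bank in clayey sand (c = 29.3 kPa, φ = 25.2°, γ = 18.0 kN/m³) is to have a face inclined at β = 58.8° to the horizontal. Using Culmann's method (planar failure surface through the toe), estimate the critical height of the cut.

Culmann's analysis gives the critical failure plane at α_cr = (β + φ)/2 = (58.8 + 25.2)/2 = 42.0°, and the critical height
H_c = (4c/γ) · sinβ cosφ / [1 − cos(β − φ)]
    = (4·29.3/18.0) · sin58.8°·cos25.2° / [1 − cos(33.6°)]
    = 6.511 · 0.8554·0.9048 / [1 − 0.8329]
    = 6.511 · 0.7740 / 0.1671
    = 30.16 m

H_c = 30.16 m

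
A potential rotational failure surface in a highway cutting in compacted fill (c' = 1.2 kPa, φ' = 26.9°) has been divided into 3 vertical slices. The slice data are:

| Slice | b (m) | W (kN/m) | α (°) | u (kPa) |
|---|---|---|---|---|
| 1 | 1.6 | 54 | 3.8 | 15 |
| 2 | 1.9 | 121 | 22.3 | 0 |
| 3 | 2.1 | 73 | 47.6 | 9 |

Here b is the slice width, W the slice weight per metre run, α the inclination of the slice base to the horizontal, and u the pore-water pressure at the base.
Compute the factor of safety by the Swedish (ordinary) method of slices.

FS = 0.88

Ordinary method of slices: FS = Σ[c'·Δl_i + (W_i cosα_i − u_i·Δl_i)·tanφ'] / Σ W_i sinα_i, with Δl_i = b_i / cosα_i.
Slice 1: Δl = 1.6/cos3.8° = 1.604 m; N'_1 = 54·cos3.8° − 15·1.604 = 29.8; c'Δl = 1.92; W sinα = 3.6
Slice 2: Δl = 1.9/cos22.3° = 2.054 m; N'_2 = 121·cos22.3° − 0·2.054 = 112.0; c'Δl = 2.46; W sinα = 45.9
Slice 3: Δl = 2.1/cos47.6° = 3.114 m; N'_3 = 73·cos47.6° − 9·3.114 = 21.2; c'Δl = 3.74; W sinα = 53.9
Σc'Δl = 8.1 kN/m; ΣN' = 163.0 kN/m; ΣW sinα = 103.4 kN/m
Resisting = 8.1 + 163.0·tan26.9° = 8.1 + 82.7 = 90.8 kN/m
FS = 90.8 / 103.4 = 0.878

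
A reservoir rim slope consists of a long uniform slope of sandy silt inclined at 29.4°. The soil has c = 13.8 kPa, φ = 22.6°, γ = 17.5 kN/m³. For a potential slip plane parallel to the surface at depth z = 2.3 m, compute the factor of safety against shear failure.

FS = 1.54

For an infinite slope with a slip plane parallel to the surface (no pore pressure): FS = [c + γz cos²β tanφ] / [γz sinβ cosβ].
γz = 17.5·2.3 = 40.25 kN/m²
Numerator = 13.8 + 40.25·cos²29.4°·tan22.6° = 13.8 + 40.25·0.7590·0.4163 = 26.517 kPa
Denominator = 40.25·sin29.4°·cos29.4° = 40.25·0.4909·0.8712 = 17.214 kPa
FS = 26.517 / 17.214 = 1.540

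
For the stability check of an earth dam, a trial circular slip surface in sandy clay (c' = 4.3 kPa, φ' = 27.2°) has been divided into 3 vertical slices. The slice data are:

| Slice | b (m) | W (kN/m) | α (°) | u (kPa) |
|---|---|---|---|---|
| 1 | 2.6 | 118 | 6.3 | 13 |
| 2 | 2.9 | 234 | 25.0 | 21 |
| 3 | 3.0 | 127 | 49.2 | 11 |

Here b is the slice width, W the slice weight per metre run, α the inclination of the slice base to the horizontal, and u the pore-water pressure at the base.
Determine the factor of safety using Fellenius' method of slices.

Ordinary method of slices: FS = Σ[c'·Δl_i + (W_i cosα_i − u_i·Δl_i)·tanφ'] / Σ W_i sinα_i, with Δl_i = b_i / cosα_i.
Slice 1: Δl = 2.6/cos6.3° = 2.616 m; N'_1 = 118·cos6.3° − 13·2.616 = 83.3; c'Δl = 11.25; W sinα = 12.9
Slice 2: Δl = 2.9/cos25.0° = 3.200 m; N'_2 = 234·cos25.0° − 21·3.200 = 144.9; c'Δl = 13.76; W sinα = 98.9
Slice 3: Δl = 3.0/cos49.2° = 4.591 m; N'_3 = 127·cos49.2° − 11·4.591 = 32.5; c'Δl = 19.74; W sinα = 96.1
Σc'Δl = 44.7 kN/m; ΣN' = 260.6 kN/m; ΣW sinα = 208.0 kN/m
Resisting = 44.7 + 260.6·tan27.2° = 44.7 + 134.0 = 178.7 kN/m
FS = 178.7 / 208.0 = 0.859

FS = 0.86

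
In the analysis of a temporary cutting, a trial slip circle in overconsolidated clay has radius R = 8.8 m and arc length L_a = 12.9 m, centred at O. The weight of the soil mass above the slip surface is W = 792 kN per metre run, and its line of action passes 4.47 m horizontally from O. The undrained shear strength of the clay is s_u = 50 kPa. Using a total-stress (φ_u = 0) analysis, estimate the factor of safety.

FS = 1.60

Taking moments about the centre O, the resisting moment is provided by the undrained shear strength acting along the arc:
M_R = s_u·L_a·R = 50·12.90·8.8 = 5676.0 kN·m/m
M_D = W·d = 792·4.47 = 3540.2 kN·m/m
FS = M_R / M_D = 5676.0 / 3540.2 = 1.603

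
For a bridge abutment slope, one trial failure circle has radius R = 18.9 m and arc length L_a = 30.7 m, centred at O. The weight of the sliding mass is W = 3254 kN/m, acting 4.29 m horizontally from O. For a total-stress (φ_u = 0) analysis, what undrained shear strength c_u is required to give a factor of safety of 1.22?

FS = c_u·L_a·R / (W·d), so c_u = FS·W·d / (L_a·R).
c_u = 1.22·3254·4.29 / (30.70·18.9) = 17030.8 / 580.23 = 29.35 kPa

c_u = 29.4 kPa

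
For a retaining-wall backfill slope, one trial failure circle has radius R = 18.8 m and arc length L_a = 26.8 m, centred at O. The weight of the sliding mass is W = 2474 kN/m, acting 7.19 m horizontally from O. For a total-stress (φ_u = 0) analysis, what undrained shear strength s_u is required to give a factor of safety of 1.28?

FS = s_u·L_a·R / (W·d), so s_u = FS·W·d / (L_a·R).
s_u = 1.28·2474·7.19 / (26.80·18.8) = 22768.7 / 503.84 = 45.19 kPa

s_u = 45.2 kPa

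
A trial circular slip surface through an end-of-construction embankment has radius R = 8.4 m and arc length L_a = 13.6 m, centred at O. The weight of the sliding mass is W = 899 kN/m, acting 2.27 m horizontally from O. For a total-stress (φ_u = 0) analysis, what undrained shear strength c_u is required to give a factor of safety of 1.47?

FS = c_u·L_a·R / (W·d), so c_u = FS·W·d / (L_a·R).
c_u = 1.47·899·2.27 / (13.60·8.4) = 2999.9 / 114.24 = 26.26 kPa

c_u = 26.3 kPa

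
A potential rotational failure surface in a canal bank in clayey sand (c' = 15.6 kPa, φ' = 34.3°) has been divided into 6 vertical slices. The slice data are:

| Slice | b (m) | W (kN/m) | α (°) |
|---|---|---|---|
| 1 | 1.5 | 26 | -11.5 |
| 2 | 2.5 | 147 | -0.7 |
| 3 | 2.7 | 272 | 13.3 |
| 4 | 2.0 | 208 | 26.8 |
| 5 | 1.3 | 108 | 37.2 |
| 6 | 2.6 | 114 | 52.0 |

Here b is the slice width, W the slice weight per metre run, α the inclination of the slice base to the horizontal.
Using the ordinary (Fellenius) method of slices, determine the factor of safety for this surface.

FS = 2.51

Ordinary method of slices: FS = Σ[c'·Δl_i + (W_i cosα_i)·tanφ'] / Σ W_i sinα_i, with Δl_i = b_i / cosα_i.
Slice 1: Δl = 1.5/cos(-11.5°) = 1.531 m; N'_1 = 26·cos(-11.5°) = 25.5; c'Δl = 23.88; W sinα = -5.2
Slice 2: Δl = 2.5/cos(-0.7°) = 2.500 m; N'_2 = 147·cos(-0.7°) = 147.0; c'Δl = 39.00; W sinα = -1.8
Slice 3: Δl = 2.7/cos13.3° = 2.774 m; N'_3 = 272·cos13.3° = 264.7; c'Δl = 43.28; W sinα = 62.6
Slice 4: Δl = 2.0/cos26.8° = 2.241 m; N'_4 = 208·cos26.8° = 185.7; c'Δl = 34.95; W sinα = 93.8
Slice 5: Δl = 1.3/cos37.2° = 1.632 m; N'_5 = 108·cos37.2° = 86.0; c'Δl = 25.46; W sinα = 65.3
Slice 6: Δl = 2.6/cos52.0° = 4.223 m; N'_6 = 114·cos52.0° = 70.2; c'Δl = 65.88; W sinα = 89.8
Σc'Δl = 232.5 kN/m; ΣN' = 779.0 kN/m; ΣW sinα = 304.5 kN/m
Resisting = 232.5 + 779.0·tan34.3° = 232.5 + 531.4 = 763.9 kN/m
FS = 763.9 / 304.5 = 2.509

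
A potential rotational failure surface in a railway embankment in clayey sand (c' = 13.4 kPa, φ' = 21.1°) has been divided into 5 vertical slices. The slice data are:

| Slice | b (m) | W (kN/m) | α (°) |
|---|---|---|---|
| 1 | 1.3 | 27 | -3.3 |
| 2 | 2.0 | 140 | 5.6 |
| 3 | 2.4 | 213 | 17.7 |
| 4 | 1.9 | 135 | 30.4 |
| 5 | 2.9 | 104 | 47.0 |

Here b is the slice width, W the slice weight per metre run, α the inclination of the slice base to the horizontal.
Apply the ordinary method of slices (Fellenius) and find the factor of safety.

FS = 1.71

Ordinary method of slices: FS = Σ[c'·Δl_i + (W_i cosα_i)·tanφ'] / Σ W_i sinα_i, with Δl_i = b_i / cosα_i.
Slice 1: Δl = 1.3/cos(-3.3°) = 1.302 m; N'_1 = 27·cos(-3.3°) = 27.0; c'Δl = 17.45; W sinα = -1.6
Slice 2: Δl = 2.0/cos5.6° = 2.010 m; N'_2 = 140·cos5.6° = 139.3; c'Δl = 26.93; W sinα = 13.7
Slice 3: Δl = 2.4/cos17.7° = 2.519 m; N'_3 = 213·cos17.7° = 202.9; c'Δl = 33.76; W sinα = 64.8
Slice 4: Δl = 1.9/cos30.4° = 2.203 m; N'_4 = 135·cos30.4° = 116.4; c'Δl = 29.52; W sinα = 68.3
Slice 5: Δl = 2.9/cos47.0° = 4.252 m; N'_5 = 104·cos47.0° = 70.9; c'Δl = 56.98; W sinα = 76.1
Σc'Δl = 164.6 kN/m; ΣN' = 556.6 kN/m; ΣW sinα = 221.2 kN/m
Resisting = 164.6 + 556.6·tan21.1° = 164.6 + 214.8 = 379.4 kN/m
FS = 379.4 / 221.2 = 1.715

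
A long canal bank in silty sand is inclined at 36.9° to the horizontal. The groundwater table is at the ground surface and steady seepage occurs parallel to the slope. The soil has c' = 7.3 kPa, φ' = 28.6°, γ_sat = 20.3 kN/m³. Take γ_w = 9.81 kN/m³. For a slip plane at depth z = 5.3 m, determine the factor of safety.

FS = 0.52

With seepage parallel to the slope and the water table at the surface, the effective normal stress on the slip plane uses the buoyant unit weight γ' = γ_sat − γ_w while the driving shear stress uses γ_sat:
FS = [c' + γ' z cos²β tanφ'] / [γ_sat z sinβ cosβ]
γ' = 20.3 − 9.81 = 10.49 kN/m³
Numerator = 7.3 + 10.49·5.3·cos²36.9°·tan28.6° = 7.3 + 10.49·5.3·0.6395·0.5452 = 26.685 kPa
Denominator = 20.3·5.3·sin36.9°·cos36.9° = 20.3·5.3·0.6004·0.7997 = 51.659 kPa
FS = 26.685 / 51.659 = 0.517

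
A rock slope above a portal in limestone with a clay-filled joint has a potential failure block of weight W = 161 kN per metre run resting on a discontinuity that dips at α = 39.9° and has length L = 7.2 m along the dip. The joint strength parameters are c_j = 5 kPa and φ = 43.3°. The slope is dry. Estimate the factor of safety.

FS = 1.48

Resolving the block weight along and normal to the plane and applying the Mohr–Coulomb strength on the joint:
N' = W cosα = 161·cos39.9° = 123.5 kN/m
Driving force T = W sinα = 161·sin39.9° = 103.3 kN/m
Resisting force R = c_j·L + N'·tanφ = 5·7.2 + 123.5·tan43.3° = 36.0 + 116.4 = 152.4 kN/m
FS = R / T = 152.4 / 103.3 = 1.476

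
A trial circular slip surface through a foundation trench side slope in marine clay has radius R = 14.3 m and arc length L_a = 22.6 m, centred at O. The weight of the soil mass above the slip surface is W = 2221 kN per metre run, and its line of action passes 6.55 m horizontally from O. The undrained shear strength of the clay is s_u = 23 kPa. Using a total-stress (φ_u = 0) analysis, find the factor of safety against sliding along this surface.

FS = 0.51

Taking moments about the centre O, the resisting moment is provided by the undrained shear strength acting along the arc:
M_R = s_u·L_a·R = 23·22.60·14.3 = 7433.1 kN·m/m
M_D = W·d = 2221·6.55 = 14547.5 kN·m/m
FS = M_R / M_D = 7433.1 / 14547.5 = 0.511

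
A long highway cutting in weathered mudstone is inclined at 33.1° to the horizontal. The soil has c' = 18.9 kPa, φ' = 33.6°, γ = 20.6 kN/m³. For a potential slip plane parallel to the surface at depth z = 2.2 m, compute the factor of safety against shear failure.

For an infinite slope with a slip plane parallel to the surface (no pore pressure): FS = [c' + γz cos²β tanφ'] / [γz sinβ cosβ].
γz = 20.6·2.2 = 45.32 kN/m²
Numerator = 18.9 + 45.32·cos²33.1°·tan33.6° = 18.9 + 45.32·0.7018·0.6644 = 40.031 kPa
Denominator = 45.32·sin33.1°·cos33.1° = 45.32·0.5461·0.8377 = 20.733 kPa
FS = 40.031 / 20.733 = 1.931

FS = 1.93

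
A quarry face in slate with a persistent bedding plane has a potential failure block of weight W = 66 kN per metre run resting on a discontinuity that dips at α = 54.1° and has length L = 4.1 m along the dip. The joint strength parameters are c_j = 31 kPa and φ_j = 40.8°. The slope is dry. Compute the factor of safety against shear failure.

FS = 3.00

Resolving the block weight along and normal to the plane and applying the Mohr–Coulomb strength on the joint:
N' = W cosα = 66·cos54.1° = 38.7 kN/m
Driving force T = W sinα = 66·sin54.1° = 53.5 kN/m
Resisting force R = c_j·L + N'·tanφ_j = 31·4.1 + 38.7·tan40.8° = 127.1 + 33.4 = 160.5 kN/m
FS = R / T = 160.5 / 53.5 = 3.002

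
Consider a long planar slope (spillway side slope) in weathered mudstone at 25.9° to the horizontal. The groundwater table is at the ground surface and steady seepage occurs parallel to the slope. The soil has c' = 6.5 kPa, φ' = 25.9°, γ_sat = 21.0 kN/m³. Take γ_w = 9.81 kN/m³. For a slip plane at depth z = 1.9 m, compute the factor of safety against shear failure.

With seepage parallel to the slope and the water table at the surface, the effective normal stress on the slip plane uses the buoyant unit weight γ' = γ_sat − γ_w while the driving shear stress uses γ_sat:
FS = [c' + γ' z cos²β tanφ'] / [γ_sat z sinβ cosβ]
γ' = 21.0 − 9.81 = 11.19 kN/m³
Numerator = 6.5 + 11.19·1.9·cos²25.9°·tan25.9° = 6.5 + 11.19·1.9·0.8092·0.4856 = 14.854 kPa
Denominator = 21.0·1.9·sin25.9°·cos25.9° = 21.0·1.9·0.4368·0.8996 = 15.678 kPa
FS = 14.854 / 15.678 = 0.947

FS = 0.95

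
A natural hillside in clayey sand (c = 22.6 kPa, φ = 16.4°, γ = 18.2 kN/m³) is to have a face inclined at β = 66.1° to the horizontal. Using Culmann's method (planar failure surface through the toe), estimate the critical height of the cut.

H_c = 12.33 m

Culmann's analysis gives the critical failure plane at α_cr = (β + φ)/2 = (66.1 + 16.4)/2 = 41.2°, and the critical height
H_c = (4c/γ) · sinβ cosφ / [1 − cos(β − φ)]
    = (4·22.6/18.2) · sin66.1°·cos16.4° / [1 − cos(49.7°)]
    = 4.967 · 0.9143·0.9593 / [1 − 0.6468]
    = 4.967 · 0.8771 / 0.3532
    = 12.33 m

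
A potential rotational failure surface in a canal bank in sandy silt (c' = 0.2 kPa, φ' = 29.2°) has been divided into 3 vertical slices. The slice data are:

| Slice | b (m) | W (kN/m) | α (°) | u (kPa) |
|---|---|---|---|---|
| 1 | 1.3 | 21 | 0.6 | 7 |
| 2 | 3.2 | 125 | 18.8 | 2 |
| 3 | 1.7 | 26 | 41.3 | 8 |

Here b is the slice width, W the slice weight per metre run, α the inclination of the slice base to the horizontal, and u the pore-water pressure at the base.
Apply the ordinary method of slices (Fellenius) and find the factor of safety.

Ordinary method of slices: FS = Σ[c'·Δl_i + (W_i cosα_i − u_i·Δl_i)·tanφ'] / Σ W_i sinα_i, with Δl_i = b_i / cosα_i.
Slice 1: Δl = 1.3/cos0.6° = 1.300 m; N'_1 = 21·cos0.6° − 7·1.300 = 11.9; c'Δl = 0.26; W sinα = 0.2
Slice 2: Δl = 3.2/cos18.8° = 3.380 m; N'_2 = 125·cos18.8° − 2·3.380 = 111.6; c'Δl = 0.68; W sinα = 40.3
Slice 3: Δl = 1.7/cos41.3° = 2.263 m; N'_3 = 26·cos41.3° − 8·2.263 = 1.4; c'Δl = 0.45; W sinα = 17.2
Σc'Δl = 1.4 kN/m; ΣN' = 124.9 kN/m; ΣW sinα = 57.7 kN/m
Resisting = 1.4 + 124.9·tan29.2° = 1.4 + 69.8 = 71.2 kN/m
FS = 71.2 / 57.7 = 1.235

FS = 1.23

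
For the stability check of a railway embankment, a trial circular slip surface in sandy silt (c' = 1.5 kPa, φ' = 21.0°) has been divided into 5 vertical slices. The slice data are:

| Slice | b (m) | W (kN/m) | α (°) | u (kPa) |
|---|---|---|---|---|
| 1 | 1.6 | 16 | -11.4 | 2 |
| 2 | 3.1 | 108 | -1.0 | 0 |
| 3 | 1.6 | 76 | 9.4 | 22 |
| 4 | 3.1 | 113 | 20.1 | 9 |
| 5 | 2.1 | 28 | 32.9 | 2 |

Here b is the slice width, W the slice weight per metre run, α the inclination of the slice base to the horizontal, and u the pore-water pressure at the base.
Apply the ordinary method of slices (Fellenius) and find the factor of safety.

Ordinary method of slices: FS = Σ[c'·Δl_i + (W_i cosα_i − u_i·Δl_i)·tanφ'] / Σ W_i sinα_i, with Δl_i = b_i / cosα_i.
Slice 1: Δl = 1.6/cos(-11.4°) = 1.632 m; N'_1 = 16·cos(-11.4°) − 2·1.632 = 12.4; c'Δl = 2.45; W sinα = -3.2
Slice 2: Δl = 3.1/cos(-1.0°) = 3.100 m; N'_2 = 108·cos(-1.0°) − 0·3.100 = 108.0; c'Δl = 4.65; W sinα = -1.9
Slice 3: Δl = 1.6/cos9.4° = 1.622 m; N'_3 = 76·cos9.4° − 22·1.622 = 39.3; c'Δl = 2.43; W sinα = 12.4
Slice 4: Δl = 3.1/cos20.1° = 3.301 m; N'_4 = 113·cos20.1° − 9·3.301 = 76.4; c'Δl = 4.95; W sinα = 38.8
Slice 5: Δl = 2.1/cos32.9° = 2.501 m; N'_5 = 28·cos32.9° − 2·2.501 = 18.5; c'Δl = 3.75; W sinα = 15.2
Σc'Δl = 18.2 kN/m; ΣN' = 254.6 kN/m; ΣW sinα = 61.4 kN/m
Resisting = 18.2 + 254.6·tan21.0° = 18.2 + 97.7 = 116.0 kN/m
FS = 116.0 / 61.4 = 1.889

FS = 1.89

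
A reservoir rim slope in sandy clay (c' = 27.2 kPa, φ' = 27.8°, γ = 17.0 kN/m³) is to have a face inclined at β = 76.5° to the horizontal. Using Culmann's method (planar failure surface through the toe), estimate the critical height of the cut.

H_c = 16.19 m

Culmann's analysis gives the critical failure plane at α_cr = (β + φ')/2 = (76.5 + 27.8)/2 = 52.1°, and the critical height
H_c = (4c'/γ) · sinβ cosφ' / [1 − cos(β − φ')]
    = (4·27.2/17.0) · sin76.5°·cos27.8° / [1 − cos(48.7°)]
    = 6.400 · 0.9724·0.8846 / [1 − 0.6600]
    = 6.400 · 0.8601 / 0.3400
    = 16.19 m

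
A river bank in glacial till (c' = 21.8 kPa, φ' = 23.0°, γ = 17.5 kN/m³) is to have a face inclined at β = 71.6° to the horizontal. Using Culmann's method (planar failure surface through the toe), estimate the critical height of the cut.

Culmann's analysis gives the critical failure plane at α_cr = (β + φ')/2 = (71.6 + 23.0)/2 = 47.3°, and the critical height
H_c = (4c'/γ) · sinβ cosφ' / [1 − cos(β − φ')]
    = (4·21.8/17.5) · sin71.6°·cos23.0° / [1 − cos(48.6°)]
    = 4.983 · 0.9489·0.9205 / [1 − 0.6613]
    = 4.983 · 0.8734 / 0.3387
    = 12.85 m

H_c = 12.85 m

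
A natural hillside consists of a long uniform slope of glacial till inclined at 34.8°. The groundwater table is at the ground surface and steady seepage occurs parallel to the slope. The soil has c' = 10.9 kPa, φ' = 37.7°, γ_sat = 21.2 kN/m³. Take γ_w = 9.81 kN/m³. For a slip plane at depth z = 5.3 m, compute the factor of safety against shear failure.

With seepage parallel to the slope and the water table at the surface, the effective normal stress on the slip plane uses the buoyant unit weight γ' = γ_sat − γ_w while the driving shear stress uses γ_sat:
FS = [c' + γ' z cos²β tanφ'] / [γ_sat z sinβ cosβ]
γ' = 21.2 − 9.81 = 11.39 kN/m³
Numerator = 10.9 + 11.39·5.3·cos²34.8°·tan37.7° = 10.9 + 11.39·5.3·0.6743·0.7729 = 42.360 kPa
Denominator = 21.2·5.3·sin34.8°·cos34.8° = 21.2·5.3·0.5707·0.8211 = 52.657 kPa
FS = 42.360 / 52.657 = 0.804

FS = 0.80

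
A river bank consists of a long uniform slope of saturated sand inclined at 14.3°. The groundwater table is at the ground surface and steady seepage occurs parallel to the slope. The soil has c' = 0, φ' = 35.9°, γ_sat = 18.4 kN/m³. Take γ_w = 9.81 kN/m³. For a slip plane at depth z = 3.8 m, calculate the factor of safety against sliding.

With seepage parallel to the slope and the water table at the surface, the effective normal stress on the slip plane uses the buoyant unit weight γ' = γ_sat − γ_w while the driving shear stress uses γ_sat:
FS = [c' + γ' z cos²β tanφ'] / [γ_sat z sinβ cosβ]
(For c' = 0 this reduces to FS = (γ'/γ_sat)·tanφ'/tanβ.)
γ' = 18.4 − 9.81 = 8.59 kN/m³
Numerator = 0.0 + 8.59·3.8·cos²14.3°·tan35.9° = 0.0 + 8.59·3.8·0.9390·0.7239 = 22.187 kPa
Denominator = 18.4·3.8·sin14.3°·cos14.3° = 18.4·3.8·0.2470·0.9690 = 16.735 kPa
FS = 22.187 / 16.735 = 1.326

FS = 1.33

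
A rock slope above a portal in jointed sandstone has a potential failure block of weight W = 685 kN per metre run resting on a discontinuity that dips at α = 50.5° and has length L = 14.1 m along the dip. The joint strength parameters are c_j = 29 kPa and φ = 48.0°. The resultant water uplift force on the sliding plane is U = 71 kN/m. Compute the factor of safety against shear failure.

Resolving the block weight along and normal to the plane and applying the Mohr–Coulomb strength on the joint:
N' = W cosα − U = 685·cos50.5° − 71 = 364.7 kN/m
Driving force T = W sinα = 685·sin50.5° = 528.6 kN/m
Resisting force R = c_j·L + N'·tanφ = 29·14.1 + 364.7·tan48.0° = 408.9 + 405.1 = 814.0 kN/m
FS = R / T = 814.0 / 528.6 = 1.540

FS = 1.54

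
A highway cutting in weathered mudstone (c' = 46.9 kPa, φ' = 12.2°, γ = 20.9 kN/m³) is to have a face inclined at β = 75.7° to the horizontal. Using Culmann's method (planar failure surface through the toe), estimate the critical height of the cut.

Culmann's analysis gives the critical failure plane at α_cr = (β + φ')/2 = (75.7 + 12.2)/2 = 44.0°, and the critical height
H_c = (4c'/γ) · sinβ cosφ' / [1 − cos(β − φ')]
    = (4·46.9/20.9) · sin75.7°·cos12.2° / [1 − cos(63.5°)]
    = 8.976 · 0.9690·0.9774 / [1 − 0.4462]
    = 8.976 · 0.9471 / 0.5538
    = 15.35 m

H_c = 15.35 m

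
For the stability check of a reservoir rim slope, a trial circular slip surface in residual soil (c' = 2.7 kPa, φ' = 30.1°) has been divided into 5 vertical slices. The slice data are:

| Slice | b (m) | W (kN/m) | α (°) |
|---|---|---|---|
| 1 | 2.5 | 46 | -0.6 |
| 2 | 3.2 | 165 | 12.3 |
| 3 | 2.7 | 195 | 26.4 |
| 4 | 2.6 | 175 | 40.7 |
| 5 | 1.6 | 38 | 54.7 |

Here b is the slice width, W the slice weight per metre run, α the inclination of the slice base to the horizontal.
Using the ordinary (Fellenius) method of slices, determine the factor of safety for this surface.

FS = 1.32

Ordinary method of slices: FS = Σ[c'·Δl_i + (W_i cosα_i)·tanφ'] / Σ W_i sinα_i, with Δl_i = b_i / cosα_i.
Slice 1: Δl = 2.5/cos(-0.6°) = 2.500 m; N'_1 = 46·cos(-0.6°) = 46.0; c'Δl = 6.75; W sinα = -0.5
Slice 2: Δl = 3.2/cos12.3° = 3.275 m; N'_2 = 165·cos12.3° = 161.2; c'Δl = 8.84; W sinα = 35.2
Slice 3: Δl = 2.7/cos26.4° = 3.014 m; N'_3 = 195·cos26.4° = 174.7; c'Δl = 8.14; W sinα = 86.7
Slice 4: Δl = 2.6/cos40.7° = 3.429 m; N'_4 = 175·cos40.7° = 132.7; c'Δl = 9.26; W sinα = 114.1
Slice 5: Δl = 1.6/cos54.7° = 2.769 m; N'_5 = 38·cos54.7° = 22.0; c'Δl = 7.48; W sinα = 31.0
Σc'Δl = 40.5 kN/m; ΣN' = 536.5 kN/m; ΣW sinα = 266.5 kN/m
Resisting = 40.5 + 536.5·tan30.1° = 40.5 + 311.0 = 351.5 kN/m
FS = 351.5 / 266.5 = 1.319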